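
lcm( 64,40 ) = 320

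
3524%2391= 1133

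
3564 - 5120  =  -1556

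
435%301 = 134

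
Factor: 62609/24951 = 3^(  -  1 )  *  137^1 * 457^1 * 8317^( - 1)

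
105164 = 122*862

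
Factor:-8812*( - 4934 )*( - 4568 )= - 198609367744 = - 2^6*571^1*2203^1* 2467^1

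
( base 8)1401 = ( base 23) 1aa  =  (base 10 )769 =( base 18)26D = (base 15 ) 364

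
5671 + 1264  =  6935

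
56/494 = 28/247 = 0.11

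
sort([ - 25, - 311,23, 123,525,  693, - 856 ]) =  [ - 856, - 311, - 25,  23,123,525,693] 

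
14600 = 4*3650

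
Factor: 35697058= 2^1*23^1  *  31^1*25033^1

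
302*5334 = 1610868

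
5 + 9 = 14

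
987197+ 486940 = 1474137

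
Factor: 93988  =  2^2*23497^1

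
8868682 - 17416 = 8851266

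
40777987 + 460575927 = 501353914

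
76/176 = 19/44  =  0.43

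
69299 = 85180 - 15881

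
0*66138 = 0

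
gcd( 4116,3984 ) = 12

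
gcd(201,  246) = 3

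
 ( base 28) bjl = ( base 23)H80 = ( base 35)7h7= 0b10001111011001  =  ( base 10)9177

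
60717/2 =60717/2 = 30358.50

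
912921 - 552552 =360369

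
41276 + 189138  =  230414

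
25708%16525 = 9183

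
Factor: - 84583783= - 84583783^1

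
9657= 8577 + 1080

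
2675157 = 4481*597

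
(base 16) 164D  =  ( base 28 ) 77p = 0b1011001001101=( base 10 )5709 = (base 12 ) 3379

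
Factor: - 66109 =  - 66109^1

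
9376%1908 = 1744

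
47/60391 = 47/60391 =0.00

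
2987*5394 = 16111878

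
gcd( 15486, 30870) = 6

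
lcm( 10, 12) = 60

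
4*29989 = 119956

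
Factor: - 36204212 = -2^2 * 11^1* 822823^1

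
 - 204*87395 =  - 17828580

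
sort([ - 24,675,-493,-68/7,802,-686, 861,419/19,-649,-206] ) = [-686,- 649,-493, - 206,  -  24,-68/7, 419/19, 675 , 802, 861] 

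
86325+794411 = 880736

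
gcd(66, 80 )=2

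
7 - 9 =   -  2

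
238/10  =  119/5 = 23.80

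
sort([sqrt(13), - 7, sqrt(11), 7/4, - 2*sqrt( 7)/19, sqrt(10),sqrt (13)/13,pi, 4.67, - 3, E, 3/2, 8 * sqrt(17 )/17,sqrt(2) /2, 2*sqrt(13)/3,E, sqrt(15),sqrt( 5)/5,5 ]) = [ - 7, - 3,  -  2*sqrt( 7)/19, sqrt(13 ) /13,sqrt(5) /5, sqrt (2) /2,3/2, 7/4, 8*sqrt(17)/17,2*sqrt(13)/3, E, E, pi, sqrt(10 ), sqrt ( 11), sqrt( 13)  ,  sqrt(15), 4.67, 5]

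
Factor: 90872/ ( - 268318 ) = -148/437=- 2^2*19^( - 1 )*23^ ( - 1 )*37^1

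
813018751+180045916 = 993064667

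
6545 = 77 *85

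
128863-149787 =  - 20924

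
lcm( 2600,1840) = 119600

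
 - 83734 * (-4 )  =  334936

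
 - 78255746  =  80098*( - 977 )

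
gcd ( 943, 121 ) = 1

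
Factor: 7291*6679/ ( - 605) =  - 5^( - 1 )*11^( - 2)*23^1*317^1*6679^1 = - 48696589/605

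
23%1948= 23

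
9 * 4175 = 37575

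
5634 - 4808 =826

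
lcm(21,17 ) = 357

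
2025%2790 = 2025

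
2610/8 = 326 + 1/4 = 326.25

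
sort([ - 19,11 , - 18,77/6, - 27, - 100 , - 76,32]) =[ - 100, - 76, - 27,- 19, - 18,11,77/6,32]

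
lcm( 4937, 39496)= 39496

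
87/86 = 1 + 1/86 = 1.01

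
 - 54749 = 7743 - 62492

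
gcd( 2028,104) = 52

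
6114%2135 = 1844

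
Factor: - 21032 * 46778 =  - 2^4 *11^1*19^1*239^1*1231^1 = - 983834896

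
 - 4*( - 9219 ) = 36876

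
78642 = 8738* 9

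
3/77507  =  3/77507  =  0.00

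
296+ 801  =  1097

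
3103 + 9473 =12576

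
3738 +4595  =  8333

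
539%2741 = 539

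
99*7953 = 787347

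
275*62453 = 17174575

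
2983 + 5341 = 8324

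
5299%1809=1681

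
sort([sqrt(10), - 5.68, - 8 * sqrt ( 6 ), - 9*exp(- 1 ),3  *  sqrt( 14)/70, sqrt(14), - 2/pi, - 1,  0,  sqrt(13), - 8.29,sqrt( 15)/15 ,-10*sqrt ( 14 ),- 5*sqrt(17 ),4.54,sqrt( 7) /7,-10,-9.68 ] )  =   [ - 10*sqrt(14 ), - 5 * sqrt( 17),-8 *sqrt(6 ) ,- 10, -9.68 , - 8.29,-5.68, - 9*exp( - 1 ) ,-1,  -  2/pi,  0,  3*sqrt( 14 ) /70, sqrt ( 15) /15,  sqrt( 7)/7, sqrt(10 ) , sqrt ( 13 ), sqrt(14), 4.54]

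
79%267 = 79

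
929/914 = 1 + 15/914 = 1.02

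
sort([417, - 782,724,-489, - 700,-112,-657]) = [ - 782,  -  700, - 657,-489, - 112,417,724] 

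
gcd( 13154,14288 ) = 2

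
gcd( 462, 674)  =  2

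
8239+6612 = 14851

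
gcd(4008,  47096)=8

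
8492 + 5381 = 13873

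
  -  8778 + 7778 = -1000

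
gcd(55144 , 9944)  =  904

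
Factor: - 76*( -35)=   2^2*5^1 *7^1*19^1 = 2660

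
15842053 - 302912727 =  -  287070674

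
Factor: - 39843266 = -2^1*19^1*1048507^1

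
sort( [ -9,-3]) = [-9,-3 ] 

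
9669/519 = 18 + 109/173 = 18.63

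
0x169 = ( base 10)361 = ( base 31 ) bk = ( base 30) c1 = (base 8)551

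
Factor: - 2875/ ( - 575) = 5= 5^1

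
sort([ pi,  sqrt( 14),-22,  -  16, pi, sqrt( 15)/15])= [-22,  -  16,sqrt( 15) /15 , pi, pi, sqrt( 14) ] 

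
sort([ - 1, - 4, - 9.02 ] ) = [ - 9.02, - 4, - 1] 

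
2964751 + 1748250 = 4713001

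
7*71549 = 500843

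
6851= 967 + 5884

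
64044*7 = 448308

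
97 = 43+54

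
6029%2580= 869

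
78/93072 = 13/15512 = 0.00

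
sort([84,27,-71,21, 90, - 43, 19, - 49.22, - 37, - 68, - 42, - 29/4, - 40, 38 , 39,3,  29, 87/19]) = [ - 71 , - 68,-49.22, - 43, - 42, - 40, - 37, - 29/4, 3,87/19,  19,21,27,29, 38 , 39, 84  ,  90 ]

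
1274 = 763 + 511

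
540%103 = 25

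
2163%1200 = 963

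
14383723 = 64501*223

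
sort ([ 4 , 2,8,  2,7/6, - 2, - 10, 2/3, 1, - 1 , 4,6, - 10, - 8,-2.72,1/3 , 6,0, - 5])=[-10, - 10 , - 8, - 5, - 2.72, -2  , - 1,0,1/3, 2/3,1,7/6,2,2,4,4, 6,6,8 ]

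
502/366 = 1 + 68/183 = 1.37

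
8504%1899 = 908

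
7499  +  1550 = 9049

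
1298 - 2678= - 1380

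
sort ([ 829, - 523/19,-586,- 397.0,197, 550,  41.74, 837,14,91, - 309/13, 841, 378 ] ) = [  -  586, - 397.0,  -  523/19, - 309/13,14,41.74 , 91,197,378,550,829, 837,841]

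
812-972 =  - 160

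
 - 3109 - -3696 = 587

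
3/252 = 1/84= 0.01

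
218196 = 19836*11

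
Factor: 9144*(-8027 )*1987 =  - 2^3*3^2*23^1*127^1*349^1*1987^1=- 145843590456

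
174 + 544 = 718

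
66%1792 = 66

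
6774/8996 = 3387/4498=0.75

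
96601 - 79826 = 16775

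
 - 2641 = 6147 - 8788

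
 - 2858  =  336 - 3194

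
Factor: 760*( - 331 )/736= - 31445/92=- 2^(-2 )*5^1*19^1*23^ ( - 1 )*331^1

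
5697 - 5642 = 55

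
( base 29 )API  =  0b10001111000001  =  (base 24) fl9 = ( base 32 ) 8U1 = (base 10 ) 9153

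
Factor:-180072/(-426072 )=183/433  =  3^1*61^1 * 433^( - 1)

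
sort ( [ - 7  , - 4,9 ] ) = [  -  7, - 4, 9 ] 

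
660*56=36960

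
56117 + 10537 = 66654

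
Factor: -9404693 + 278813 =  - 9125880 = - 2^3*3^1*5^1 *113^1*673^1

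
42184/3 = 42184/3 = 14061.33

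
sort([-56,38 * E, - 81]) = [ - 81, - 56,38*E]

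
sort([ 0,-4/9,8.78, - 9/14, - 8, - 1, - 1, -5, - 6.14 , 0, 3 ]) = [-8 , - 6.14, - 5, - 1,  -  1, - 9/14, - 4/9,0 , 0 , 3,8.78 ] 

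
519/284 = 1+235/284 = 1.83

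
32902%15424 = 2054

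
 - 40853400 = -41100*994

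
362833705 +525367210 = 888200915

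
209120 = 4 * 52280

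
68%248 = 68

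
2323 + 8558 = 10881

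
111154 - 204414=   -  93260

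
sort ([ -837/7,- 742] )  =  [-742, - 837/7 ] 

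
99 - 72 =27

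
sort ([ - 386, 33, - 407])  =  [-407,-386 , 33 ]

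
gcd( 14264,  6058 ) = 2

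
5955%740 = 35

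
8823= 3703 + 5120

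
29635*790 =23411650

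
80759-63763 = 16996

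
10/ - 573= - 10/573 =- 0.02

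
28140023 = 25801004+2339019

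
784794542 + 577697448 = 1362491990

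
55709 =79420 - 23711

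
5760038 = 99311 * 58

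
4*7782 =31128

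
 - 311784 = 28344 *( - 11) 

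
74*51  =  3774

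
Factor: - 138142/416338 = -13^( -1 ) * 17^2*67^( - 1 ) = - 289/871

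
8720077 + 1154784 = 9874861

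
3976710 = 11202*355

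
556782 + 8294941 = 8851723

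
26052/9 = 8684/3=2894.67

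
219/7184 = 219/7184 = 0.03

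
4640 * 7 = 32480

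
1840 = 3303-1463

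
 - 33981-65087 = -99068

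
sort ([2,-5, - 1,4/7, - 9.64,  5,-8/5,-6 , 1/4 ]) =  [ - 9.64, - 6,  -  5,  -  8/5,-1, 1/4,4/7, 2, 5 ] 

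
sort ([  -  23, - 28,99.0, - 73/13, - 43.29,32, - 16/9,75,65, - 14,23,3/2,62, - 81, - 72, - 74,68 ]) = [ - 81,-74, -72, -43.29, - 28, - 23 , - 14,-73/13,  -  16/9 , 3/2,23, 32,62, 65,  68, 75, 99.0]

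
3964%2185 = 1779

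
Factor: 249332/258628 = 19^(-1)*41^( - 1) *751^1= 751/779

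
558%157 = 87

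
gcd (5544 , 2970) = 198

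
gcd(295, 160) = 5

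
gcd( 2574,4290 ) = 858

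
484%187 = 110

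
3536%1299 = 938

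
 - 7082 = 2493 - 9575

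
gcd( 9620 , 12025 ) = 2405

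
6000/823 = 6000/823  =  7.29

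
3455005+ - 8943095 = -5488090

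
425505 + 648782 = 1074287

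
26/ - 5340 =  - 1 + 2657/2670 = - 0.00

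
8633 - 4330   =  4303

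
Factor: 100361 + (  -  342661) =-2^2*5^2*2423^1 = -242300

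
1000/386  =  500/193 = 2.59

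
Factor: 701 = 701^1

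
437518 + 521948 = 959466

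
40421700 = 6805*5940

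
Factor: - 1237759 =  - 991^1*1249^1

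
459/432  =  1+1/16 = 1.06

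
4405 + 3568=7973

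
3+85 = 88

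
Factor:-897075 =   -  3^4*5^2*443^1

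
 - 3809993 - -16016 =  - 3793977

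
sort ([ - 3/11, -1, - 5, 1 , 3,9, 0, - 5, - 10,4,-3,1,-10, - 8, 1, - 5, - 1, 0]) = [ - 10, - 10,-8, - 5,  -  5, - 5, - 3,-1, - 1,-3/11 , 0, 0, 1,1,1,3, 4, 9 ] 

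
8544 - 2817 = 5727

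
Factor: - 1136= - 2^4*71^1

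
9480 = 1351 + 8129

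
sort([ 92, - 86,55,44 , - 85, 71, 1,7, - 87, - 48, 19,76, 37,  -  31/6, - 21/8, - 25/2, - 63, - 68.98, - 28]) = [ - 87, - 86, - 85 ,-68.98, -63, - 48, - 28,  -  25/2, - 31/6,  -  21/8, 1, 7 , 19,37, 44,55, 71 , 76, 92] 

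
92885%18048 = 2645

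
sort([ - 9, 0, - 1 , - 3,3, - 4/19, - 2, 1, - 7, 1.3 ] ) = [ - 9, - 7, - 3  ,-2, - 1, - 4/19,  0, 1,  1.3,3]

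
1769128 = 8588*206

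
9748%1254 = 970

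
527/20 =26+7/20 = 26.35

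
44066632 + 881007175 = 925073807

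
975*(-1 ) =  - 975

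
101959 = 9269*11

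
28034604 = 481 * 58284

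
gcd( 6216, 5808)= 24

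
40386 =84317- 43931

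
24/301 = 24/301 = 0.08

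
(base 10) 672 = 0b1010100000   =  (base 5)10142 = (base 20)1DC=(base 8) 1240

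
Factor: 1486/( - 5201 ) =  - 2/7 = - 2^1*7^( - 1 ) 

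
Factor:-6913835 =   -  5^1 * 1382767^1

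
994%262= 208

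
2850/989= 2 + 872/989 =2.88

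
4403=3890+513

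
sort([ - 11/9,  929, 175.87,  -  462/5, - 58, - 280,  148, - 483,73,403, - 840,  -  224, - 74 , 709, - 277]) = [ - 840,-483, - 280, - 277,-224, - 462/5,-74, - 58,-11/9, 73, 148, 175.87,403, 709,929 ] 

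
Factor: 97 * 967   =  93799=97^1*967^1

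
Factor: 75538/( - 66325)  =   - 2^1 * 5^ ( - 2)*7^(- 1)*179^1*211^1 * 379^( - 1 )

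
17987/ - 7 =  - 17987/7= - 2569.57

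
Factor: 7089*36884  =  261470676 =2^2*3^1*17^1 * 139^1*9221^1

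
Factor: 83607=3^1*29^1 * 31^2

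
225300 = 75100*3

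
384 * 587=225408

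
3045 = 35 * 87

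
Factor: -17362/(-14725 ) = 2^1*5^ ( - 2 )*19^( - 1 )*31^(-1 ) * 8681^1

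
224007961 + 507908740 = 731916701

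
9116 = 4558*2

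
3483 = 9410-5927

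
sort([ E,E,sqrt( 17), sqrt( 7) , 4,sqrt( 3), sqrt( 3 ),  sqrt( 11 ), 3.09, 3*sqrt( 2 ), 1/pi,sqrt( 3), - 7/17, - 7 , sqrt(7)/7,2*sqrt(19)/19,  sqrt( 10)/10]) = [  -  7,-7/17, sqrt( 10 ) /10,1/pi,  sqrt(7 ) /7,2*sqrt( 19 ) /19, sqrt( 3 ), sqrt( 3 ),sqrt( 3 ), sqrt( 7), E, E, 3.09, sqrt( 11), 4, sqrt( 17 ),3*sqrt(2) ]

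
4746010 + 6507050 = 11253060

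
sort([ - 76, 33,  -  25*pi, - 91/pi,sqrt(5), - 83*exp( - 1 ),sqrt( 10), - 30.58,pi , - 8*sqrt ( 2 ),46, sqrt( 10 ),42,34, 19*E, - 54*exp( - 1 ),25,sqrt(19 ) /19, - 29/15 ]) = [ - 25*pi, - 76, - 30.58, - 83*exp(-1 ),  -  91/pi,  -  54*exp ( - 1), - 8*sqrt(2), - 29/15,sqrt( 19)/19,sqrt(5),  pi, sqrt( 10),sqrt( 10),25,33, 34,42,46,  19* E]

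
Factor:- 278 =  - 2^1*139^1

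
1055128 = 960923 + 94205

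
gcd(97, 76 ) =1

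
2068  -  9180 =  - 7112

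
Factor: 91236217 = 91236217^1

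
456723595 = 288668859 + 168054736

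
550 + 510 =1060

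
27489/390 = 70+63/130 = 70.48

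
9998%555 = 8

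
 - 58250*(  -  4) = 233000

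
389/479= 389/479 = 0.81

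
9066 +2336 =11402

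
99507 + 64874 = 164381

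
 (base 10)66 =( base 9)73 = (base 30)26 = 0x42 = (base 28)2A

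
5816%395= 286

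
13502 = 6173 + 7329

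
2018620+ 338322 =2356942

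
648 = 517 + 131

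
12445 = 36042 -23597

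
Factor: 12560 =2^4*5^1*157^1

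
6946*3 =20838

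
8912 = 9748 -836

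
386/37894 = 193/18947 = 0.01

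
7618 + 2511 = 10129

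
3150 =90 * 35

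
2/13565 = 2/13565 = 0.00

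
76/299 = 76/299 = 0.25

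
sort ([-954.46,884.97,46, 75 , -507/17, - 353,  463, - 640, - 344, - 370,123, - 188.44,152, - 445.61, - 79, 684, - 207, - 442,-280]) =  [ - 954.46, - 640, - 445.61, - 442 , - 370,  -  353, - 344, - 280, - 207, - 188.44, - 79, - 507/17,46, 75,123, 152, 463,684, 884.97]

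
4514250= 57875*78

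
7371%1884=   1719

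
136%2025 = 136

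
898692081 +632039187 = 1530731268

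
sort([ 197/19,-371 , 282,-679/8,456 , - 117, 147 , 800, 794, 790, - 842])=[  -  842,-371,  -  117, - 679/8,197/19,147,282,456,790,794,800]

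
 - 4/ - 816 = 1/204 = 0.00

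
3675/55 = 735/11 = 66.82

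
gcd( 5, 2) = 1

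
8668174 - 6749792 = 1918382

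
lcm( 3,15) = 15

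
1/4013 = 1/4013 = 0.00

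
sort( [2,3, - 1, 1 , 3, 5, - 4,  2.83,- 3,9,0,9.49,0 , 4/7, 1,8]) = [- 4 , - 3, - 1, 0, 0,4/7, 1,1,  2,2.83, 3,3, 5, 8, 9,9.49 ] 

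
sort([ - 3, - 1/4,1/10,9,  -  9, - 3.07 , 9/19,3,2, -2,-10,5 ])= [ - 10,- 9, - 3.07, - 3, - 2,-1/4,1/10,9/19,  2,3,  5,9] 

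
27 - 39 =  - 12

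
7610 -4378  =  3232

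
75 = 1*75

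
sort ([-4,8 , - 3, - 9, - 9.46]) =[-9.46, - 9, - 4 , - 3,8 ] 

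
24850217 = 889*27953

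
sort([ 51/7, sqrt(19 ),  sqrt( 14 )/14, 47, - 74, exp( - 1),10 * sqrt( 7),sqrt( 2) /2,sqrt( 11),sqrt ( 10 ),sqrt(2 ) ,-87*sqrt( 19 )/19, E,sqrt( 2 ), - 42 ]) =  [ - 74, - 42,  -  87*sqrt(19 )/19,sqrt( 14 )/14, exp ( - 1 ),sqrt( 2) /2,sqrt( 2 ),sqrt( 2 ),E,sqrt( 10),sqrt( 11),sqrt( 19),51/7,10*sqrt(7 ), 47] 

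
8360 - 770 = 7590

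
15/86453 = 15/86453 = 0.00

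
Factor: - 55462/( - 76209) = 2^1*3^ ( - 1 )*7^( - 1 ) * 11^1 * 19^(-1) * 191^( - 1) *2521^1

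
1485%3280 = 1485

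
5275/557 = 5275/557= 9.47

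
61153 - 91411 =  -30258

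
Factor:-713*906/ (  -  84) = 107663/14  =  2^( - 1)*7^( - 1 )*23^1*31^1*151^1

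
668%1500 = 668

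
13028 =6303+6725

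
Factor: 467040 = 2^5*3^1*5^1*7^1*139^1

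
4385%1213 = 746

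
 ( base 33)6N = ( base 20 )B1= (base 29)7I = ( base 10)221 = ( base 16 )DD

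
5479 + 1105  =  6584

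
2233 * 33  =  73689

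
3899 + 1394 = 5293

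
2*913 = 1826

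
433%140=13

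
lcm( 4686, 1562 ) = 4686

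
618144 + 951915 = 1570059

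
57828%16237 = 9117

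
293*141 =41313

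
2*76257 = 152514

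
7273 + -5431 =1842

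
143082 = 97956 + 45126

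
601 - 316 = 285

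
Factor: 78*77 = 2^1*3^1 * 7^1*11^1 *13^1 = 6006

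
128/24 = 5+ 1/3 = 5.33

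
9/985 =9/985 = 0.01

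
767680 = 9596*80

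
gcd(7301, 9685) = 149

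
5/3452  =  5/3452  =  0.00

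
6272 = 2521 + 3751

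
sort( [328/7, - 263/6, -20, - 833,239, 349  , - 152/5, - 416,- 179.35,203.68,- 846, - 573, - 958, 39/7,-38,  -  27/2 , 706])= [ - 958, - 846, - 833, - 573, - 416, - 179.35,-263/6, - 38, - 152/5, - 20, - 27/2, 39/7,328/7,203.68,  239 , 349,706]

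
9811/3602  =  2 + 2607/3602 = 2.72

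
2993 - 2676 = 317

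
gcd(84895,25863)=1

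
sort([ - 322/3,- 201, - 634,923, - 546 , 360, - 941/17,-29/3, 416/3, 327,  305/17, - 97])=[ - 634, - 546, - 201, - 322/3, - 97,-941/17, - 29/3, 305/17,  416/3, 327,360,923]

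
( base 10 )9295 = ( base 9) 13667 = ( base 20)134F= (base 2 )10010001001111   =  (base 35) 7KK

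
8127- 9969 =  - 1842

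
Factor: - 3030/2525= - 2^1*3^1*5^(-1) = - 6/5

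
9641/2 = 9641/2 = 4820.50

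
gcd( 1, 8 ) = 1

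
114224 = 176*649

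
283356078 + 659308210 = 942664288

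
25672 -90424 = - 64752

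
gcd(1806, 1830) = 6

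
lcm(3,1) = 3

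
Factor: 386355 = 3^1*5^1*43^1*599^1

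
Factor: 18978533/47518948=2^( - 2)*7^3*173^( -1) *55331^1*68669^( - 1)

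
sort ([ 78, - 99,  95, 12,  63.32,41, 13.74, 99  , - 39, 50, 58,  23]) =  [ - 99, - 39, 12, 13.74,23,41, 50,58, 63.32,78, 95, 99 ] 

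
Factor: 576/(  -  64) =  - 9 = - 3^2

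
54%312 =54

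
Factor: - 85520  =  -2^4*5^1*1069^1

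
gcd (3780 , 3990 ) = 210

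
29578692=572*51711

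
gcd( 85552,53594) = 2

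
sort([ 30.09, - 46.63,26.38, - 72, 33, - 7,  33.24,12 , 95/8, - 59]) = [ - 72 , - 59,-46.63, - 7, 95/8,12,26.38,  30.09,33 , 33.24 ] 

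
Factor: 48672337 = 7^2*863^1*1151^1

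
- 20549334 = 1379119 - 21928453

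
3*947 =2841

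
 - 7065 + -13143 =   -  20208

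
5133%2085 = 963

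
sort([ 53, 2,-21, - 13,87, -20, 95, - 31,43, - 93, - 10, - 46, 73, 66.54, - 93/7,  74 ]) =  [ - 93,-46 , - 31, - 21, - 20, - 93/7, - 13, - 10,2,  43, 53 , 66.54,73, 74,  87, 95] 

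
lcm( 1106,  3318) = 3318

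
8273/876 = 8273/876 = 9.44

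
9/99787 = 9/99787=0.00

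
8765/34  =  257+27/34 = 257.79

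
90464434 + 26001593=116466027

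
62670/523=119+433/523=119.83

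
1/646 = 1/646=0.00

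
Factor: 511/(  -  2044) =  - 2^( - 2) = - 1/4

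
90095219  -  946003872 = - 855908653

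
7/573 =7/573 = 0.01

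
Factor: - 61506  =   - 2^1*3^3*17^1*67^1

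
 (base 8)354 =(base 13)152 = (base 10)236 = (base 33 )75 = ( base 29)84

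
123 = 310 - 187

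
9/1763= 9/1763 = 0.01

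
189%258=189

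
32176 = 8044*4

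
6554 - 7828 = - 1274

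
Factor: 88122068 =2^2*29^1*759673^1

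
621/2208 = 9/32  =  0.28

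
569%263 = 43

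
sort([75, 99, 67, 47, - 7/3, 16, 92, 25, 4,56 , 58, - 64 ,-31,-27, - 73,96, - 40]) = [ - 73, - 64, - 40,- 31,-27, - 7/3, 4, 16, 25,  47, 56, 58 , 67, 75, 92, 96 , 99 ]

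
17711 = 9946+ 7765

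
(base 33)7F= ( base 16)F6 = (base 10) 246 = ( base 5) 1441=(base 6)1050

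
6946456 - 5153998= 1792458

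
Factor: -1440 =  - 2^5 * 3^2*5^1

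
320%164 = 156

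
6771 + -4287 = 2484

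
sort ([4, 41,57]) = [ 4, 41,  57 ] 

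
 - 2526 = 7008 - 9534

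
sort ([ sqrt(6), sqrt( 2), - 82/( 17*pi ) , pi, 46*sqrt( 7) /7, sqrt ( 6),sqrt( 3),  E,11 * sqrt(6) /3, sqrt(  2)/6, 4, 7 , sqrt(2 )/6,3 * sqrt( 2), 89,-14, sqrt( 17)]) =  [ - 14, - 82/( 17*pi), sqrt( 2)/6,sqrt(2 ) /6, sqrt( 2 ),  sqrt(3 ),sqrt( 6 ), sqrt( 6), E , pi, 4,sqrt (17 ),3 *sqrt( 2),7,11 * sqrt ( 6 )/3,46  *  sqrt( 7)/7 , 89] 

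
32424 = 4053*8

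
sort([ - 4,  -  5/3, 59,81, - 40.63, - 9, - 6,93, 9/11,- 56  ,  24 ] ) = [ - 56, - 40.63,-9, - 6, - 4,-5/3 , 9/11,24,59, 81, 93]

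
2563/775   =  2563/775 = 3.31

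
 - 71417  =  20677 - 92094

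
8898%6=0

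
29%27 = 2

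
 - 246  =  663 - 909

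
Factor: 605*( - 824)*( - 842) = 2^4*5^1*11^2*103^1*421^1 = 419753840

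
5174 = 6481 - 1307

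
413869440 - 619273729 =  - 205404289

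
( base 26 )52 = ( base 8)204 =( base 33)40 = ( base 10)132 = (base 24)5C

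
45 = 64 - 19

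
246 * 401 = 98646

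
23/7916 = 23/7916  =  0.00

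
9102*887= 8073474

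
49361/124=49361/124 = 398.07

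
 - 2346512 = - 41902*56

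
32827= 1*32827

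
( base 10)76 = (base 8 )114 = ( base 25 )31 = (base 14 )56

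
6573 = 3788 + 2785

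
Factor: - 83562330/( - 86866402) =41781165/43433201 = 3^1 * 5^1*7^( - 1)*31^ ( - 1) *43^1 * 211^1*307^1 * 200153^( - 1 )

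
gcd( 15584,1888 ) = 32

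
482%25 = 7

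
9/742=9/742 =0.01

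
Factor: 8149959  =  3^2*905551^1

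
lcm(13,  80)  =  1040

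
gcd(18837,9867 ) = 897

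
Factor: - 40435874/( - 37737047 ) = 2^1*907^1*22291^1*37737047^ ( - 1 )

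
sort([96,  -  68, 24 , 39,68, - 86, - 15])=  [ - 86,  -  68, - 15, 24 , 39,68,96 ]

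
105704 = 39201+66503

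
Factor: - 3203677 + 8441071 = 2^1*3^1*17^1*51347^1 = 5237394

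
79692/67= 1189 + 29/67 = 1189.43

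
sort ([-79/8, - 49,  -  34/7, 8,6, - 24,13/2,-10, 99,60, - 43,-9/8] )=[ - 49, - 43,-24,- 10, - 79/8,-34/7,-9/8,  6, 13/2,  8,60, 99 ] 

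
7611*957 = 7283727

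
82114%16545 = 15934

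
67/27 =67/27= 2.48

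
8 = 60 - 52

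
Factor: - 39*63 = -2457= -  3^3*7^1*13^1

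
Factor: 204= 2^2*3^1*17^1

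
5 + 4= 9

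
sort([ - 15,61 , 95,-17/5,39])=[-15,  -  17/5 , 39, 61, 95 ] 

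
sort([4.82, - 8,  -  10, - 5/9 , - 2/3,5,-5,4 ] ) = [- 10, - 8,  -  5,- 2/3,-5/9,4,4.82,5] 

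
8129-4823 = 3306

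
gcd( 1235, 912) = 19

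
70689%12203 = 9674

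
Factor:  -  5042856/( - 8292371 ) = 2^3 * 3^1 * 7^1*13^1 *2243^( - 1 ) * 2309^1 * 3697^(-1 ) 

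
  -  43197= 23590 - 66787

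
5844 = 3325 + 2519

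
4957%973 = 92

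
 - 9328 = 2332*( - 4 )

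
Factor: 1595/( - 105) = -319/21 = - 3^( - 1)* 7^( - 1 )*11^1*29^1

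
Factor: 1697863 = 29^1*127^1*461^1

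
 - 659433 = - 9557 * 69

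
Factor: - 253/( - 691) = 11^1*23^1 * 691^( - 1 ) 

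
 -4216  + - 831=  - 5047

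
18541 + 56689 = 75230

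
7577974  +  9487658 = 17065632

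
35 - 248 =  - 213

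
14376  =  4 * 3594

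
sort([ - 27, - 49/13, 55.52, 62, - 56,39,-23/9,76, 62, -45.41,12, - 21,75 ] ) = [ - 56, - 45.41, - 27, - 21, - 49/13, - 23/9,12, 39, 55.52,62, 62, 75 , 76] 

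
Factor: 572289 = 3^1 * 190763^1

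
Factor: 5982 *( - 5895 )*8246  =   - 290786036940 = - 2^2 * 3^3*5^1*7^1*19^1 * 31^1 * 131^1 * 997^1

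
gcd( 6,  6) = 6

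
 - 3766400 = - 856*4400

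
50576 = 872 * 58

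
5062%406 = 190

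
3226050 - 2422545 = 803505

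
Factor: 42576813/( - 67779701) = -3^3* 11^( - 1 )*79^1*2203^( - 1)*2797^ ( - 1) * 19961^1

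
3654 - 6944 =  - 3290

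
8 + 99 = 107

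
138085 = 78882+59203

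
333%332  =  1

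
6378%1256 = 98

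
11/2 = 11/2 = 5.50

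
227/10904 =227/10904= 0.02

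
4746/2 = 2373 = 2373.00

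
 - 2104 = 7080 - 9184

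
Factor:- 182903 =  - 7^1*17^1*29^1*53^1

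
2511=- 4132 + 6643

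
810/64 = 12 + 21/32= 12.66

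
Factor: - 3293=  - 37^1 * 89^1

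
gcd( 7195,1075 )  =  5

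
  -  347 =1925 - 2272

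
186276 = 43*4332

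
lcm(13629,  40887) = 40887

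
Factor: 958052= 2^2*17^1*73^1 *193^1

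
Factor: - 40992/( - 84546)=16/33 = 2^4*  3^( - 1) * 11^(-1) 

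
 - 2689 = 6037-8726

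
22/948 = 11/474 = 0.02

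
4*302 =1208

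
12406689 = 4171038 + 8235651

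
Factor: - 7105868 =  - 2^2*7^1*11^1*23071^1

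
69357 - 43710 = 25647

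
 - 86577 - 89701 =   -  176278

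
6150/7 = 6150/7 = 878.57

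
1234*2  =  2468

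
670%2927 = 670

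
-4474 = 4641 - 9115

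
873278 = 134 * 6517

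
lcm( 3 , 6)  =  6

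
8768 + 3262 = 12030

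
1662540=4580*363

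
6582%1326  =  1278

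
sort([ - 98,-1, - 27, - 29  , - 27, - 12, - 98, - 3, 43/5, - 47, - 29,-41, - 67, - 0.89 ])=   [-98, - 98, - 67, - 47, - 41, - 29, - 29, - 27, - 27, - 12, - 3, - 1,-0.89 , 43/5] 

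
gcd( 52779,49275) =219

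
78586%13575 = 10711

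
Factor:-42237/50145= - 3^1*5^( - 1 )*13^1*19^2*3343^ ( - 1 ) = - 14079/16715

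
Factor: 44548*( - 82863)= - 2^2*3^5*7^1*11^1*31^1*37^1*43^1 = -3691380924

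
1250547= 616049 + 634498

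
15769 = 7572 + 8197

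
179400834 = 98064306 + 81336528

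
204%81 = 42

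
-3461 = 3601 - 7062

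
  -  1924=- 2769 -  - 845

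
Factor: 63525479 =31^1*1019^1 * 2011^1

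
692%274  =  144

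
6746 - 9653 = - 2907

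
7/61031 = 7/61031 = 0.00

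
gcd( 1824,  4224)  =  96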